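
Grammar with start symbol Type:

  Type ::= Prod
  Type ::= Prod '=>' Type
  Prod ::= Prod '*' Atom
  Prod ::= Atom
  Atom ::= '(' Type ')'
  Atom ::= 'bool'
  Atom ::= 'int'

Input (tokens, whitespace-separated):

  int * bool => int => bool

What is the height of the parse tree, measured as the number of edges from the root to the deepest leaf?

[Type [Prod [Prod [Atom int]] * [Atom bool]] => [Type [Prod [Atom int]] => [Type [Prod [Atom bool]]]]]

5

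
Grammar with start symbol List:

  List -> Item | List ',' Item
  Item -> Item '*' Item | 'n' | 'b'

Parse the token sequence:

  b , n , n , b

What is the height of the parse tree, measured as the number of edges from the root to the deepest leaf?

[List [List [List [List [Item b]] , [Item n]] , [Item n]] , [Item b]]

5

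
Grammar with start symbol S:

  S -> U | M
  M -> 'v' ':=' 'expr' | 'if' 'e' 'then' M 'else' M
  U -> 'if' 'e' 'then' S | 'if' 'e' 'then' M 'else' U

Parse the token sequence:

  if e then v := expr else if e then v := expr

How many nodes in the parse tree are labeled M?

2

[S [U if e then [M v := expr] else [U if e then [S [M v := expr]]]]]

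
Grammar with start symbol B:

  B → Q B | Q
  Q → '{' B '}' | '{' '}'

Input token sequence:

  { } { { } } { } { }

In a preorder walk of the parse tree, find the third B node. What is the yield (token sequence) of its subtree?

{ }

[B [Q { }] [B [Q { [B [Q { }]] }] [B [Q { }] [B [Q { }]]]]]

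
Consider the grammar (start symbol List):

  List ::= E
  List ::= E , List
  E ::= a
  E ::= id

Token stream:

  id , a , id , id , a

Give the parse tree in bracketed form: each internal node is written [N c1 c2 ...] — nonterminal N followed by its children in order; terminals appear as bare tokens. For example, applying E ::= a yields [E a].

List
E , List
id , List
id , E , List
id , a , List
id , a , E , List
id , a , id , List
id , a , id , E , List
id , a , id , id , List
id , a , id , id , E
id , a , id , id , a

[List [E id] , [List [E a] , [List [E id] , [List [E id] , [List [E a]]]]]]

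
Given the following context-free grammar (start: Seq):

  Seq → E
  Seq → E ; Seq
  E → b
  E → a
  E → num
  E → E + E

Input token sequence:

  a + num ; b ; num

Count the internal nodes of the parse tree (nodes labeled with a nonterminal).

8

[Seq [E [E a] + [E num]] ; [Seq [E b] ; [Seq [E num]]]]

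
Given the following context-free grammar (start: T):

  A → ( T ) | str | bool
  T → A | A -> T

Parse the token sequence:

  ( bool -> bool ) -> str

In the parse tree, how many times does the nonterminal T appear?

4

[T [A ( [T [A bool] -> [T [A bool]]] )] -> [T [A str]]]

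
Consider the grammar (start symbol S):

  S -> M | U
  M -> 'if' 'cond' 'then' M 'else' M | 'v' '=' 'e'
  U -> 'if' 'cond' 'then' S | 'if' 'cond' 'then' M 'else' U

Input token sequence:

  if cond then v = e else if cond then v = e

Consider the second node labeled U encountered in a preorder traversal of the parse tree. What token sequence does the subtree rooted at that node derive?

[S [U if cond then [M v = e] else [U if cond then [S [M v = e]]]]]

if cond then v = e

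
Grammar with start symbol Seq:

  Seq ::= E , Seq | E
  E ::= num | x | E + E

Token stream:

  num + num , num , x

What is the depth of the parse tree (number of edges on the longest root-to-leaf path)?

4

[Seq [E [E num] + [E num]] , [Seq [E num] , [Seq [E x]]]]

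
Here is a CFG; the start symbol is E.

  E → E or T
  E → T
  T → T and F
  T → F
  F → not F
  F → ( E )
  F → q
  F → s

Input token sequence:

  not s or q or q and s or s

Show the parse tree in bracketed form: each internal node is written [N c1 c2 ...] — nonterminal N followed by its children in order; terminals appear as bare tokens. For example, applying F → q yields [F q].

E
E or T
E or T or T
E or T or T or T
T or T or T or T
F or T or T or T
not F or T or T or T
not s or T or T or T
not s or F or T or T
not s or q or T or T
not s or q or T and F or T
not s or q or F and F or T
not s or q or q and F or T
not s or q or q and s or T
not s or q or q and s or F
not s or q or q and s or s

[E [E [E [E [T [F not [F s]]]] or [T [F q]]] or [T [T [F q]] and [F s]]] or [T [F s]]]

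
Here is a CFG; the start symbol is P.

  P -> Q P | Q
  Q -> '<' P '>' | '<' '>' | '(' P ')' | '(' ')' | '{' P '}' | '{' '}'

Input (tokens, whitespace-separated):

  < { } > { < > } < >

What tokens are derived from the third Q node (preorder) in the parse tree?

{ < > }

[P [Q < [P [Q { }]] >] [P [Q { [P [Q < >]] }] [P [Q < >]]]]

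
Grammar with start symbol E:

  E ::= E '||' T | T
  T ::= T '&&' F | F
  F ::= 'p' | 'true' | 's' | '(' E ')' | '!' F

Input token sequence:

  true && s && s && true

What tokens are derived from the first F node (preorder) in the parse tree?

[E [T [T [T [T [F true]] && [F s]] && [F s]] && [F true]]]

true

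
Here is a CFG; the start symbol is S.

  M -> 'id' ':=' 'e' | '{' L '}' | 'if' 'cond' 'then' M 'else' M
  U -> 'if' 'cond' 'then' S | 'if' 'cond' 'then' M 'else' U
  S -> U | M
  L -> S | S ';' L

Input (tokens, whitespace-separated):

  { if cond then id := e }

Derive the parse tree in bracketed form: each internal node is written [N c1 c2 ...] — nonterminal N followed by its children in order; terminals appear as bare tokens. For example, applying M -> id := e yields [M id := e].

S
M
{ L }
{ S }
{ U }
{ if cond then S }
{ if cond then M }
{ if cond then id := e }

[S [M { [L [S [U if cond then [S [M id := e]]]]] }]]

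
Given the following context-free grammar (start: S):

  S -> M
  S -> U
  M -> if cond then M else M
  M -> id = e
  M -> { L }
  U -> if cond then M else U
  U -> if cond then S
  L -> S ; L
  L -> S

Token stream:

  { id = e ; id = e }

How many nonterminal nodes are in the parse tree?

[S [M { [L [S [M id = e]] ; [L [S [M id = e]]]] }]]

8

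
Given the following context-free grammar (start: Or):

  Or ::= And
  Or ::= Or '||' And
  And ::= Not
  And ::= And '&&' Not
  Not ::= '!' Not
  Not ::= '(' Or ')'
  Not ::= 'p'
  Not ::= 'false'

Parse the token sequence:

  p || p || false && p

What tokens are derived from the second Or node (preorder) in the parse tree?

[Or [Or [Or [And [Not p]]] || [And [Not p]]] || [And [And [Not false]] && [Not p]]]

p || p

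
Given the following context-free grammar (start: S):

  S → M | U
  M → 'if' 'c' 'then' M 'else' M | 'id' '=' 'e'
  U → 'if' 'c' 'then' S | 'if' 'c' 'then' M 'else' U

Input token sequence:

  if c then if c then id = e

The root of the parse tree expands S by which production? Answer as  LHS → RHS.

S → U

[S [U if c then [S [U if c then [S [M id = e]]]]]]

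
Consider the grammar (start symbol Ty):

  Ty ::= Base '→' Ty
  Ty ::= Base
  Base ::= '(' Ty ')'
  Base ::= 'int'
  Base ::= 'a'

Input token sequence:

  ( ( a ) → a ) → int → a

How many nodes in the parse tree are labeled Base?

[Ty [Base ( [Ty [Base ( [Ty [Base a]] )] → [Ty [Base a]]] )] → [Ty [Base int] → [Ty [Base a]]]]

6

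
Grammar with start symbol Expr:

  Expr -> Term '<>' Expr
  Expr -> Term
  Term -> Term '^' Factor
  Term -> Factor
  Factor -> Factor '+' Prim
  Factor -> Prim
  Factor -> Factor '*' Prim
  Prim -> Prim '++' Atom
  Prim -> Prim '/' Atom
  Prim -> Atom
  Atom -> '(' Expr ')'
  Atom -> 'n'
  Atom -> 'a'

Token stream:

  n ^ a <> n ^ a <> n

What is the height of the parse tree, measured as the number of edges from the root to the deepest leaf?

[Expr [Term [Term [Factor [Prim [Atom n]]]] ^ [Factor [Prim [Atom a]]]] <> [Expr [Term [Term [Factor [Prim [Atom n]]]] ^ [Factor [Prim [Atom a]]]] <> [Expr [Term [Factor [Prim [Atom n]]]]]]]

7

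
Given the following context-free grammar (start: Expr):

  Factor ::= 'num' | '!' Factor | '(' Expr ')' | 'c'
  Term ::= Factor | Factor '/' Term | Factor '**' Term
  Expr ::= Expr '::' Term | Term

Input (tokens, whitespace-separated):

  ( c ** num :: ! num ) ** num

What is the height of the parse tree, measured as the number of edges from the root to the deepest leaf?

[Expr [Term [Factor ( [Expr [Expr [Term [Factor c] ** [Term [Factor num]]]] :: [Term [Factor ! [Factor num]]]] )] ** [Term [Factor num]]]]

8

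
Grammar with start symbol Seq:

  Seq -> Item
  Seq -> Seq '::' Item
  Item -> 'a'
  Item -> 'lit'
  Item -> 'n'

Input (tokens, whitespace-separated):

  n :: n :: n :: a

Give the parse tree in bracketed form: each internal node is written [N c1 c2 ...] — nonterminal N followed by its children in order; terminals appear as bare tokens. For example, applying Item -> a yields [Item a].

Seq
Seq :: Item
Seq :: Item :: Item
Seq :: Item :: Item :: Item
Item :: Item :: Item :: Item
n :: Item :: Item :: Item
n :: n :: Item :: Item
n :: n :: n :: Item
n :: n :: n :: a

[Seq [Seq [Seq [Seq [Item n]] :: [Item n]] :: [Item n]] :: [Item a]]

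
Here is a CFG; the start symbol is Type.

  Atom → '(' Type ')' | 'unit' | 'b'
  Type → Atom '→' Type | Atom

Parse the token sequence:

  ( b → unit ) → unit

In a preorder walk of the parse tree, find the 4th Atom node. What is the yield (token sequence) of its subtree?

unit

[Type [Atom ( [Type [Atom b] → [Type [Atom unit]]] )] → [Type [Atom unit]]]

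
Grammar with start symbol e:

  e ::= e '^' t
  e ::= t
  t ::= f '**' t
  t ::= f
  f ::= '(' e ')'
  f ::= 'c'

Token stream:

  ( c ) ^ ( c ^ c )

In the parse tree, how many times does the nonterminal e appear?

[e [e [t [f ( [e [t [f c]]] )]]] ^ [t [f ( [e [e [t [f c]]] ^ [t [f c]]] )]]]

5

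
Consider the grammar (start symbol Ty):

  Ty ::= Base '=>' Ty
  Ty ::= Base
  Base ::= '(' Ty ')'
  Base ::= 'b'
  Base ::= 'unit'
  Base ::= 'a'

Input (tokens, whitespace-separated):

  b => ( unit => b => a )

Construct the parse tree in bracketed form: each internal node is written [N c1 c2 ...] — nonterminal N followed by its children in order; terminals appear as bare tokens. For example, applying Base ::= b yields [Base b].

[Ty [Base b] => [Ty [Base ( [Ty [Base unit] => [Ty [Base b] => [Ty [Base a]]]] )]]]

Ty
Base => Ty
b => Ty
b => Base
b => ( Ty )
b => ( Base => Ty )
b => ( unit => Ty )
b => ( unit => Base => Ty )
b => ( unit => b => Ty )
b => ( unit => b => Base )
b => ( unit => b => a )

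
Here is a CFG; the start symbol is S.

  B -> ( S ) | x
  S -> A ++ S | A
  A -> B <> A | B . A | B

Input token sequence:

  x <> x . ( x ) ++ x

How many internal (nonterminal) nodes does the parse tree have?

13

[S [A [B x] <> [A [B x] . [A [B ( [S [A [B x]]] )]]]] ++ [S [A [B x]]]]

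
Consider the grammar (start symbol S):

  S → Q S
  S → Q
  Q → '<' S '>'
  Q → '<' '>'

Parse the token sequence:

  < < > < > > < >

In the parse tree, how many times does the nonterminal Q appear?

4

[S [Q < [S [Q < >] [S [Q < >]]] >] [S [Q < >]]]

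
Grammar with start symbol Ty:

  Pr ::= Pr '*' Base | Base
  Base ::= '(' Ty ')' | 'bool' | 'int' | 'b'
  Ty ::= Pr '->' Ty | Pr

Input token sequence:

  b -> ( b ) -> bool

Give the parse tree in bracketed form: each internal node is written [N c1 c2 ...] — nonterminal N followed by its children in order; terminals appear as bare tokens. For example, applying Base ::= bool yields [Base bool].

Ty
Pr -> Ty
Base -> Ty
b -> Ty
b -> Pr -> Ty
b -> Base -> Ty
b -> ( Ty ) -> Ty
b -> ( Pr ) -> Ty
b -> ( Base ) -> Ty
b -> ( b ) -> Ty
b -> ( b ) -> Pr
b -> ( b ) -> Base
b -> ( b ) -> bool

[Ty [Pr [Base b]] -> [Ty [Pr [Base ( [Ty [Pr [Base b]]] )]] -> [Ty [Pr [Base bool]]]]]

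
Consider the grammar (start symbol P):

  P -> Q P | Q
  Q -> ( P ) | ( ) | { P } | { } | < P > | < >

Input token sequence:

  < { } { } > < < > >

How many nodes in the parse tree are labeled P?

5

[P [Q < [P [Q { }] [P [Q { }]]] >] [P [Q < [P [Q < >]] >]]]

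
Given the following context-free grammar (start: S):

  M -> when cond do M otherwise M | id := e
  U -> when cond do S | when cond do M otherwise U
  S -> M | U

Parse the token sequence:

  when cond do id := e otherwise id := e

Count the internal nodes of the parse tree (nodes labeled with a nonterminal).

4

[S [M when cond do [M id := e] otherwise [M id := e]]]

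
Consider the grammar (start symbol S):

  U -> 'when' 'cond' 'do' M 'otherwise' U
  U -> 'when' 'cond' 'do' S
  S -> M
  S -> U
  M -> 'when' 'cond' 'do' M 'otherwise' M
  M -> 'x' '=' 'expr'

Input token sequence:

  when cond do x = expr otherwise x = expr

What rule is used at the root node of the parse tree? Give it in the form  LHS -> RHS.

S -> M

[S [M when cond do [M x = expr] otherwise [M x = expr]]]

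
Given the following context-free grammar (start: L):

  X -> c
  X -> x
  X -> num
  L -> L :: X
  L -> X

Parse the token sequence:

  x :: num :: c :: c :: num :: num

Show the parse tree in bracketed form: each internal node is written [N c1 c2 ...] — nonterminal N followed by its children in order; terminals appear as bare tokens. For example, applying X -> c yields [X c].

L
L :: X
L :: X :: X
L :: X :: X :: X
L :: X :: X :: X :: X
L :: X :: X :: X :: X :: X
X :: X :: X :: X :: X :: X
x :: X :: X :: X :: X :: X
x :: num :: X :: X :: X :: X
x :: num :: c :: X :: X :: X
x :: num :: c :: c :: X :: X
x :: num :: c :: c :: num :: X
x :: num :: c :: c :: num :: num

[L [L [L [L [L [L [X x]] :: [X num]] :: [X c]] :: [X c]] :: [X num]] :: [X num]]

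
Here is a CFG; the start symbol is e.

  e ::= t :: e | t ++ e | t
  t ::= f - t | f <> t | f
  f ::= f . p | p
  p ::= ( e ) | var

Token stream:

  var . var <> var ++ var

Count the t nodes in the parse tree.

3

[e [t [f [f [p var]] . [p var]] <> [t [f [p var]]]] ++ [e [t [f [p var]]]]]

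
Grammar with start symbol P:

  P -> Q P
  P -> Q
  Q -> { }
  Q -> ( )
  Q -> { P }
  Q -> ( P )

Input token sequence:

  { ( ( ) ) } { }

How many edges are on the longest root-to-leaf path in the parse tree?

6

[P [Q { [P [Q ( [P [Q ( )]] )]] }] [P [Q { }]]]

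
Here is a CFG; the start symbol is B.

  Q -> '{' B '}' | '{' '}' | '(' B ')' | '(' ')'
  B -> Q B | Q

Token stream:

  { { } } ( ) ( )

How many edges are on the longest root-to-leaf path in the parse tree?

4

[B [Q { [B [Q { }]] }] [B [Q ( )] [B [Q ( )]]]]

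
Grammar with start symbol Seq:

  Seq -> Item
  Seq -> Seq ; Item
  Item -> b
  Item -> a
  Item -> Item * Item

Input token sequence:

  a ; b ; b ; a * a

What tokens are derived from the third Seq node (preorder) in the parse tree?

[Seq [Seq [Seq [Seq [Item a]] ; [Item b]] ; [Item b]] ; [Item [Item a] * [Item a]]]

a ; b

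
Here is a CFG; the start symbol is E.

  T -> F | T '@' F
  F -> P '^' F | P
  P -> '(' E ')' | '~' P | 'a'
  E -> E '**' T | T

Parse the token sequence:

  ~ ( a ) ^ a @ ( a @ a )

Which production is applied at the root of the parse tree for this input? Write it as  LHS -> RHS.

[E [T [T [F [P ~ [P ( [E [T [F [P a]]]] )]] ^ [F [P a]]]] @ [F [P ( [E [T [T [F [P a]]] @ [F [P a]]]] )]]]]

E -> T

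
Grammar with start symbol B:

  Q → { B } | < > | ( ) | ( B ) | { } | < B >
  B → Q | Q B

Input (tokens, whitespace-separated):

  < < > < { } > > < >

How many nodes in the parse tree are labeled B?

[B [Q < [B [Q < >] [B [Q < [B [Q { }]] >]]] >] [B [Q < >]]]

5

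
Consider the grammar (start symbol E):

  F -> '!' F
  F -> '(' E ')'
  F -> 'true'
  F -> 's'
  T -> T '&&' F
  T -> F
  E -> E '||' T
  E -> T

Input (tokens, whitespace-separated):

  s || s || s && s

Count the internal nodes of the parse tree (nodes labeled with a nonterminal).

11

[E [E [E [T [F s]]] || [T [F s]]] || [T [T [F s]] && [F s]]]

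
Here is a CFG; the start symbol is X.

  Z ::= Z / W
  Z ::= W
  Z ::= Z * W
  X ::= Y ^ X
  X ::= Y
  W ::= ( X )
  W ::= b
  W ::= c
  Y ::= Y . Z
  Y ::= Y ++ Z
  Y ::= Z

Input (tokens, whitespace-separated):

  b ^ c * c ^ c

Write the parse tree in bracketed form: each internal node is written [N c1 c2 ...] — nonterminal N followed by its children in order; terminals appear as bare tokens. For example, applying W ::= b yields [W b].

X
Y ^ X
Z ^ X
W ^ X
b ^ X
b ^ Y ^ X
b ^ Z ^ X
b ^ Z * W ^ X
b ^ W * W ^ X
b ^ c * W ^ X
b ^ c * c ^ X
b ^ c * c ^ Y
b ^ c * c ^ Z
b ^ c * c ^ W
b ^ c * c ^ c

[X [Y [Z [W b]]] ^ [X [Y [Z [Z [W c]] * [W c]]] ^ [X [Y [Z [W c]]]]]]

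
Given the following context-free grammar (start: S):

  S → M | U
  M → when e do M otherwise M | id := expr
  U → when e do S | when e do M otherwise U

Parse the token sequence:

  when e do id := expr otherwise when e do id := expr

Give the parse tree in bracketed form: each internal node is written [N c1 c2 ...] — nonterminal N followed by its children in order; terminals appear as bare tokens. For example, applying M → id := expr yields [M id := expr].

[S [U when e do [M id := expr] otherwise [U when e do [S [M id := expr]]]]]

S
U
when e do M otherwise U
when e do id := expr otherwise U
when e do id := expr otherwise when e do S
when e do id := expr otherwise when e do M
when e do id := expr otherwise when e do id := expr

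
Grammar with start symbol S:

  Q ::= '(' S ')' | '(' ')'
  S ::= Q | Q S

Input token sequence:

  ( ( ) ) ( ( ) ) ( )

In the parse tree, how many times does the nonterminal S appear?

5

[S [Q ( [S [Q ( )]] )] [S [Q ( [S [Q ( )]] )] [S [Q ( )]]]]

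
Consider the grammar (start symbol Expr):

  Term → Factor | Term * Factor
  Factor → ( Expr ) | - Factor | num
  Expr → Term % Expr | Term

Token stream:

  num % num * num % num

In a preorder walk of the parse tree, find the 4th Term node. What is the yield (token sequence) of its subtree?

num

[Expr [Term [Factor num]] % [Expr [Term [Term [Factor num]] * [Factor num]] % [Expr [Term [Factor num]]]]]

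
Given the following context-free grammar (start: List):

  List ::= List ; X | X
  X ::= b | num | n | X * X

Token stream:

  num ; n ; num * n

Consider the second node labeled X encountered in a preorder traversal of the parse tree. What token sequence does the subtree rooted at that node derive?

n

[List [List [List [X num]] ; [X n]] ; [X [X num] * [X n]]]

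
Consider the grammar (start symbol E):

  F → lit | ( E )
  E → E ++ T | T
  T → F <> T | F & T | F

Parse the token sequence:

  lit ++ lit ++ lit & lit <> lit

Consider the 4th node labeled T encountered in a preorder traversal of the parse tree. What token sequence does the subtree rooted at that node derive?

[E [E [E [T [F lit]]] ++ [T [F lit]]] ++ [T [F lit] & [T [F lit] <> [T [F lit]]]]]

lit <> lit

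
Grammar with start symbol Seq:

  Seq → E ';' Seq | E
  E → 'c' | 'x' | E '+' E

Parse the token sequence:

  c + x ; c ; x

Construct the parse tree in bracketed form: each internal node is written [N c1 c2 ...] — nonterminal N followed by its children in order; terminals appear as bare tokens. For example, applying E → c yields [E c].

[Seq [E [E c] + [E x]] ; [Seq [E c] ; [Seq [E x]]]]

Seq
E ; Seq
E + E ; Seq
c + E ; Seq
c + x ; Seq
c + x ; E ; Seq
c + x ; c ; Seq
c + x ; c ; E
c + x ; c ; x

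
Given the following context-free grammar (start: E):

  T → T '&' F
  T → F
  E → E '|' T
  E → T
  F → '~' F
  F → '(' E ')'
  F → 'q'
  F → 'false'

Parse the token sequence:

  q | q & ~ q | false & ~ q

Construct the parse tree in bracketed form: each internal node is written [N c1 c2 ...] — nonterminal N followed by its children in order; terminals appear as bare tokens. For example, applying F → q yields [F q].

E
E | T
E | T | T
T | T | T
F | T | T
q | T | T
q | T & F | T
q | F & F | T
q | q & F | T
q | q & ~ F | T
q | q & ~ q | T
q | q & ~ q | T & F
q | q & ~ q | F & F
q | q & ~ q | false & F
q | q & ~ q | false & ~ F
q | q & ~ q | false & ~ q

[E [E [E [T [F q]]] | [T [T [F q]] & [F ~ [F q]]]] | [T [T [F false]] & [F ~ [F q]]]]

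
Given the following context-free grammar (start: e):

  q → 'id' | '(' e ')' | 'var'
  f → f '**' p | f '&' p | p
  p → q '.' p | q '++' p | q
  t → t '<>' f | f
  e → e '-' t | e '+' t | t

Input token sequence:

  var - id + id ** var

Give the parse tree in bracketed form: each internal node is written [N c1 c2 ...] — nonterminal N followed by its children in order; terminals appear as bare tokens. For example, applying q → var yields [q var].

[e [e [e [t [f [p [q var]]]]] - [t [f [p [q id]]]]] + [t [f [f [p [q id]]] ** [p [q var]]]]]

e
e + t
e - t + t
t - t + t
f - t + t
p - t + t
q - t + t
var - t + t
var - f + t
var - p + t
var - q + t
var - id + t
var - id + f
var - id + f ** p
var - id + p ** p
var - id + q ** p
var - id + id ** p
var - id + id ** q
var - id + id ** var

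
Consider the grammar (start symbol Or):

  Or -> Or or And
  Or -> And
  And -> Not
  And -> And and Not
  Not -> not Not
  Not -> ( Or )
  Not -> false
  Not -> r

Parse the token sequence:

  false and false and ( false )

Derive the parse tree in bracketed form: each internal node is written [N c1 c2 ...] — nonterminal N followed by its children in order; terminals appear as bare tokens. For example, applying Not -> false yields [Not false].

Or
And
And and Not
And and Not and Not
Not and Not and Not
false and Not and Not
false and false and Not
false and false and ( Or )
false and false and ( And )
false and false and ( Not )
false and false and ( false )

[Or [And [And [And [Not false]] and [Not false]] and [Not ( [Or [And [Not false]]] )]]]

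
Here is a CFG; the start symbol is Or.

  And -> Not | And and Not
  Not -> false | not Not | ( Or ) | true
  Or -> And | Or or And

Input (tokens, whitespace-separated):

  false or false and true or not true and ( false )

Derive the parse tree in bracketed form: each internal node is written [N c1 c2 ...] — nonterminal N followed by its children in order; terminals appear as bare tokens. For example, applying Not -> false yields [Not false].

[Or [Or [Or [And [Not false]]] or [And [And [Not false]] and [Not true]]] or [And [And [Not not [Not true]]] and [Not ( [Or [And [Not false]]] )]]]

Or
Or or And
Or or And or And
And or And or And
Not or And or And
false or And or And
false or And and Not or And
false or Not and Not or And
false or false and Not or And
false or false and true or And
false or false and true or And and Not
false or false and true or Not and Not
false or false and true or not Not and Not
false or false and true or not true and Not
false or false and true or not true and ( Or )
false or false and true or not true and ( And )
false or false and true or not true and ( Not )
false or false and true or not true and ( false )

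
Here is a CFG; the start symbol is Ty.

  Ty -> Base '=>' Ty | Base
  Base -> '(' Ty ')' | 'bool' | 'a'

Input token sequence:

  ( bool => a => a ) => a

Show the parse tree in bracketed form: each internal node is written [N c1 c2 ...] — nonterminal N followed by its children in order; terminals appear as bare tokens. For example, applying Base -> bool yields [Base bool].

Ty
Base => Ty
( Ty ) => Ty
( Base => Ty ) => Ty
( bool => Ty ) => Ty
( bool => Base => Ty ) => Ty
( bool => a => Ty ) => Ty
( bool => a => Base ) => Ty
( bool => a => a ) => Ty
( bool => a => a ) => Base
( bool => a => a ) => a

[Ty [Base ( [Ty [Base bool] => [Ty [Base a] => [Ty [Base a]]]] )] => [Ty [Base a]]]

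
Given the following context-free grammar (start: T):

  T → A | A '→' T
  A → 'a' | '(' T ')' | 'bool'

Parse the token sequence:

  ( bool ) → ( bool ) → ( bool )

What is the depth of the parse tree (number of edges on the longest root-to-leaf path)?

6

[T [A ( [T [A bool]] )] → [T [A ( [T [A bool]] )] → [T [A ( [T [A bool]] )]]]]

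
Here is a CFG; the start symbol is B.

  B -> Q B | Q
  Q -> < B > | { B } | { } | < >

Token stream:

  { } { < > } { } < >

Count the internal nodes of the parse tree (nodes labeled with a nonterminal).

[B [Q { }] [B [Q { [B [Q < >]] }] [B [Q { }] [B [Q < >]]]]]

10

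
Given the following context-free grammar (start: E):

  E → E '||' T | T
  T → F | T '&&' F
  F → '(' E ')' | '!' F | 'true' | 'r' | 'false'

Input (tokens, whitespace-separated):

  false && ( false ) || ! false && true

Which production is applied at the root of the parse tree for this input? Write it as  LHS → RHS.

[E [E [T [T [F false]] && [F ( [E [T [F false]]] )]]] || [T [T [F ! [F false]]] && [F true]]]

E → E '||' T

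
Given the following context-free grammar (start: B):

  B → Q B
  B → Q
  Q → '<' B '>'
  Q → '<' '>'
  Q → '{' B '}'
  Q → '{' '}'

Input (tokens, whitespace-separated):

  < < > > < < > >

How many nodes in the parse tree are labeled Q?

4

[B [Q < [B [Q < >]] >] [B [Q < [B [Q < >]] >]]]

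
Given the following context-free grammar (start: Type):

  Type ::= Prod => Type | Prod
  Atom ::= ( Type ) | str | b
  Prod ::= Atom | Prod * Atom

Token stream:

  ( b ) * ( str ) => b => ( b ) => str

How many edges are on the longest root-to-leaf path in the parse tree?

[Type [Prod [Prod [Atom ( [Type [Prod [Atom b]]] )]] * [Atom ( [Type [Prod [Atom str]]] )]] => [Type [Prod [Atom b]] => [Type [Prod [Atom ( [Type [Prod [Atom b]]] )]] => [Type [Prod [Atom str]]]]]]

8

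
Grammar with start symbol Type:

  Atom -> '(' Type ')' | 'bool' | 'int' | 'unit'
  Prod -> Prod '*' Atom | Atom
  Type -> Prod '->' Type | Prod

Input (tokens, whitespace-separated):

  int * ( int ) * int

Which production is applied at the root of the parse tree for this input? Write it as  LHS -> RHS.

[Type [Prod [Prod [Prod [Atom int]] * [Atom ( [Type [Prod [Atom int]]] )]] * [Atom int]]]

Type -> Prod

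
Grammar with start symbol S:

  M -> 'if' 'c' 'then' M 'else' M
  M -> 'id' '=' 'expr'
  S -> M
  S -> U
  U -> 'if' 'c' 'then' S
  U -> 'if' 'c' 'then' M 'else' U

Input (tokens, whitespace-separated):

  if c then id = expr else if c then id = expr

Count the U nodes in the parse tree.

[S [U if c then [M id = expr] else [U if c then [S [M id = expr]]]]]

2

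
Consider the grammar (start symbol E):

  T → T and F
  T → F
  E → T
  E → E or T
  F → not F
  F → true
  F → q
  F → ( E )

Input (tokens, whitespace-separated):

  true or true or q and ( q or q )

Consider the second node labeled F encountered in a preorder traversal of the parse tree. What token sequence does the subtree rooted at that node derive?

true

[E [E [E [T [F true]]] or [T [F true]]] or [T [T [F q]] and [F ( [E [E [T [F q]]] or [T [F q]]] )]]]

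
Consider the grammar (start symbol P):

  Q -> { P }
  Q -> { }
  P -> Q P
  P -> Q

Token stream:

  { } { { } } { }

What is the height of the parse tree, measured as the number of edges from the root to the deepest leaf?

[P [Q { }] [P [Q { [P [Q { }]] }] [P [Q { }]]]]

5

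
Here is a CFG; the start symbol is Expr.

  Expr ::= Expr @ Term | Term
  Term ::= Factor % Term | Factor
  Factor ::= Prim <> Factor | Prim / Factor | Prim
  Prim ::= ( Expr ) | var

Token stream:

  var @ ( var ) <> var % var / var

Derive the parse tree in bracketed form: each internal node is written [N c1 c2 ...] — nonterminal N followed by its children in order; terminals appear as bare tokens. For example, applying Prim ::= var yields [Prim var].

Expr
Expr @ Term
Term @ Term
Factor @ Term
Prim @ Term
var @ Term
var @ Factor % Term
var @ Prim <> Factor % Term
var @ ( Expr ) <> Factor % Term
var @ ( Term ) <> Factor % Term
var @ ( Factor ) <> Factor % Term
var @ ( Prim ) <> Factor % Term
var @ ( var ) <> Factor % Term
var @ ( var ) <> Prim % Term
var @ ( var ) <> var % Term
var @ ( var ) <> var % Factor
var @ ( var ) <> var % Prim / Factor
var @ ( var ) <> var % var / Factor
var @ ( var ) <> var % var / Prim
var @ ( var ) <> var % var / var

[Expr [Expr [Term [Factor [Prim var]]]] @ [Term [Factor [Prim ( [Expr [Term [Factor [Prim var]]]] )] <> [Factor [Prim var]]] % [Term [Factor [Prim var] / [Factor [Prim var]]]]]]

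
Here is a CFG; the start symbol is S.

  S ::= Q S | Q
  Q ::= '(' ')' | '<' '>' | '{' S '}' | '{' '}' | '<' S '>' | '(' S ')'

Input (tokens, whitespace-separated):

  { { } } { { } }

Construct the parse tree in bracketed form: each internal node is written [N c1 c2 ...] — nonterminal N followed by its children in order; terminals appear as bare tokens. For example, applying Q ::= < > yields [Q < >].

S
Q S
{ S } S
{ Q } S
{ { } } S
{ { } } Q
{ { } } { S }
{ { } } { Q }
{ { } } { { } }

[S [Q { [S [Q { }]] }] [S [Q { [S [Q { }]] }]]]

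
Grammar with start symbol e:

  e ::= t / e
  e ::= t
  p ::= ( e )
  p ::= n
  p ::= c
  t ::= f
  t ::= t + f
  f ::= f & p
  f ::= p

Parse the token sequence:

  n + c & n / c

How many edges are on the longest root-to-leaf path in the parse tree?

5

[e [t [t [f [p n]]] + [f [f [p c]] & [p n]]] / [e [t [f [p c]]]]]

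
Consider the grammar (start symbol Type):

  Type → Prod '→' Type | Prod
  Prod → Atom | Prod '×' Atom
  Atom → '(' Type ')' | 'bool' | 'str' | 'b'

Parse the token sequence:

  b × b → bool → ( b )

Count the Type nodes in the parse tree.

[Type [Prod [Prod [Atom b]] × [Atom b]] → [Type [Prod [Atom bool]] → [Type [Prod [Atom ( [Type [Prod [Atom b]]] )]]]]]

4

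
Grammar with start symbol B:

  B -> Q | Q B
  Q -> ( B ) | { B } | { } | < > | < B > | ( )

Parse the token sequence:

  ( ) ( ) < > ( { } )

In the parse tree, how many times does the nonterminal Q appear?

5

[B [Q ( )] [B [Q ( )] [B [Q < >] [B [Q ( [B [Q { }]] )]]]]]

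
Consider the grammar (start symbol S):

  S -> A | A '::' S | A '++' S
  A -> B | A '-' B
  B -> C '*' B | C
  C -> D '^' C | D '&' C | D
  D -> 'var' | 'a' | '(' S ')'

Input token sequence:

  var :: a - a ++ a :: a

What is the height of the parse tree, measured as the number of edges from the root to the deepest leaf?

[S [A [B [C [D var]]]] :: [S [A [A [B [C [D a]]]] - [B [C [D a]]]] ++ [S [A [B [C [D a]]]] :: [S [A [B [C [D a]]]]]]]]

8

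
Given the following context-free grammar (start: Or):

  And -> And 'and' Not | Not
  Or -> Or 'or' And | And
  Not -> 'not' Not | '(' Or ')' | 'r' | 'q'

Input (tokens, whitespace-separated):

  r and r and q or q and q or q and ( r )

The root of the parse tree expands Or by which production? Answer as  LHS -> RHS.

[Or [Or [Or [And [And [And [Not r]] and [Not r]] and [Not q]]] or [And [And [Not q]] and [Not q]]] or [And [And [Not q]] and [Not ( [Or [And [Not r]]] )]]]

Or -> Or 'or' And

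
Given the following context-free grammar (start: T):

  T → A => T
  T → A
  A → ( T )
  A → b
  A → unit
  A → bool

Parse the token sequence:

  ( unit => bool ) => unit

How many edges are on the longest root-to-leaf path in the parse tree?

5

[T [A ( [T [A unit] => [T [A bool]]] )] => [T [A unit]]]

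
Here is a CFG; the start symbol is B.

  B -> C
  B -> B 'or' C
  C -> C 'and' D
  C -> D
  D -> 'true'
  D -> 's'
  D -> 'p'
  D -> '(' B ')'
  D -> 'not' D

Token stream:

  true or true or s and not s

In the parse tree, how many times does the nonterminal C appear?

4

[B [B [B [C [D true]]] or [C [D true]]] or [C [C [D s]] and [D not [D s]]]]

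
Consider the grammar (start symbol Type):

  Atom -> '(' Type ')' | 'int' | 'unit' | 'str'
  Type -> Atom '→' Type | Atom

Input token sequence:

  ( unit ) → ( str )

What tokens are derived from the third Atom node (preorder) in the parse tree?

[Type [Atom ( [Type [Atom unit]] )] → [Type [Atom ( [Type [Atom str]] )]]]

( str )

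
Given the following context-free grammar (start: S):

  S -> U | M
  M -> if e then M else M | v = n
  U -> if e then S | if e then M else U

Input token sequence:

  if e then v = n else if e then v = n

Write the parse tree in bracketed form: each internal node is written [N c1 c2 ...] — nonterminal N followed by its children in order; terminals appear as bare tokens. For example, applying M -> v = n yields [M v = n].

S
U
if e then M else U
if e then v = n else U
if e then v = n else if e then S
if e then v = n else if e then M
if e then v = n else if e then v = n

[S [U if e then [M v = n] else [U if e then [S [M v = n]]]]]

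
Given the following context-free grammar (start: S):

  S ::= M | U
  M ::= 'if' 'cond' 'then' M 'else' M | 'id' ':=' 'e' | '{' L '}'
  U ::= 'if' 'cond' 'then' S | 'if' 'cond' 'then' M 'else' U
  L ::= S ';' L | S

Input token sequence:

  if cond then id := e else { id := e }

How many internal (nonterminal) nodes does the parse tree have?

7

[S [M if cond then [M id := e] else [M { [L [S [M id := e]]] }]]]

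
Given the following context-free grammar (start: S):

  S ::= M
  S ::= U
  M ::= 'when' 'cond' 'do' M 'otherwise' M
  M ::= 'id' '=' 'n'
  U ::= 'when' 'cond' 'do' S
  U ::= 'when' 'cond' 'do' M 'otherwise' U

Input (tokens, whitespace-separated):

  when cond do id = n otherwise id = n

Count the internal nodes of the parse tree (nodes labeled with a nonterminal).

[S [M when cond do [M id = n] otherwise [M id = n]]]

4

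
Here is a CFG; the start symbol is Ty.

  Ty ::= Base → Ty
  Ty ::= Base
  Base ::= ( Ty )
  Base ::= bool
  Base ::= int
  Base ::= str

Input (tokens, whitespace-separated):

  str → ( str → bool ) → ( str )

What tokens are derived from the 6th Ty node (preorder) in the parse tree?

str

[Ty [Base str] → [Ty [Base ( [Ty [Base str] → [Ty [Base bool]]] )] → [Ty [Base ( [Ty [Base str]] )]]]]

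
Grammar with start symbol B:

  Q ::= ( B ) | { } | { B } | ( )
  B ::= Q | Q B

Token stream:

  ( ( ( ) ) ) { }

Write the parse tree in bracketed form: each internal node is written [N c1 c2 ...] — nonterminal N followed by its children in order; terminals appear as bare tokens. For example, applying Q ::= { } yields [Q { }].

[B [Q ( [B [Q ( [B [Q ( )]] )]] )] [B [Q { }]]]

B
Q B
( B ) B
( Q ) B
( ( B ) ) B
( ( Q ) ) B
( ( ( ) ) ) B
( ( ( ) ) ) Q
( ( ( ) ) ) { }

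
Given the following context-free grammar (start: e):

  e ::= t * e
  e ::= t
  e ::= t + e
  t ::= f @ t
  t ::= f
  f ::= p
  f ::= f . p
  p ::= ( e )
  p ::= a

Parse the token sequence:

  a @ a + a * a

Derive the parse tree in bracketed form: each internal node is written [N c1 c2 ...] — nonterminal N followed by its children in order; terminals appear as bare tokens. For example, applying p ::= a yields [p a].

[e [t [f [p a]] @ [t [f [p a]]]] + [e [t [f [p a]]] * [e [t [f [p a]]]]]]

e
t + e
f @ t + e
p @ t + e
a @ t + e
a @ f + e
a @ p + e
a @ a + e
a @ a + t * e
a @ a + f * e
a @ a + p * e
a @ a + a * e
a @ a + a * t
a @ a + a * f
a @ a + a * p
a @ a + a * a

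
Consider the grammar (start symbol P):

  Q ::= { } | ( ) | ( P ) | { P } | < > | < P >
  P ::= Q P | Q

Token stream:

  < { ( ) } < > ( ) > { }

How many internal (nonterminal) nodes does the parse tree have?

[P [Q < [P [Q { [P [Q ( )]] }] [P [Q < >] [P [Q ( )]]]] >] [P [Q { }]]]

12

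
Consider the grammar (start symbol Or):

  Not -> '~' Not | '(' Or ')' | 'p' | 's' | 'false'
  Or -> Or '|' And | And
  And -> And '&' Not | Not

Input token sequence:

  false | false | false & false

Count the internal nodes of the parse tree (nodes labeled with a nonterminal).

[Or [Or [Or [And [Not false]]] | [And [Not false]]] | [And [And [Not false]] & [Not false]]]

11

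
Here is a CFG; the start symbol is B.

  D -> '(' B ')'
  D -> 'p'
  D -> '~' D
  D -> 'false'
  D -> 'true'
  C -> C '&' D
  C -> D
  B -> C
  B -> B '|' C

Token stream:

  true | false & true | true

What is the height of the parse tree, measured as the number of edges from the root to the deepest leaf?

[B [B [B [C [D true]]] | [C [C [D false]] & [D true]]] | [C [D true]]]

5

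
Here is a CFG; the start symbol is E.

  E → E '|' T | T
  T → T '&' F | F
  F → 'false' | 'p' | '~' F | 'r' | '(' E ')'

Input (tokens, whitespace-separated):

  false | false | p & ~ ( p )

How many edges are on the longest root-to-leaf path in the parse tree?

[E [E [E [T [F false]]] | [T [F false]]] | [T [T [F p]] & [F ~ [F ( [E [T [F p]]] )]]]]

7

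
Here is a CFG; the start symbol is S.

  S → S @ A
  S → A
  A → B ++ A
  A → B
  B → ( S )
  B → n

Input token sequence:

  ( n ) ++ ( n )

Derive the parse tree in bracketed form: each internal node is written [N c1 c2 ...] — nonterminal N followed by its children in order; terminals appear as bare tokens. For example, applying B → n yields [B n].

[S [A [B ( [S [A [B n]]] )] ++ [A [B ( [S [A [B n]]] )]]]]

S
A
B ++ A
( S ) ++ A
( A ) ++ A
( B ) ++ A
( n ) ++ A
( n ) ++ B
( n ) ++ ( S )
( n ) ++ ( A )
( n ) ++ ( B )
( n ) ++ ( n )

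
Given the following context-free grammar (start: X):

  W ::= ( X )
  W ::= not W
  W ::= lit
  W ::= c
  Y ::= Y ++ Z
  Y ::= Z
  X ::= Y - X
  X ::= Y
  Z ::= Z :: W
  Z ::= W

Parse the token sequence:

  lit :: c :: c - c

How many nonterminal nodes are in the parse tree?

[X [Y [Z [Z [Z [W lit]] :: [W c]] :: [W c]]] - [X [Y [Z [W c]]]]]

12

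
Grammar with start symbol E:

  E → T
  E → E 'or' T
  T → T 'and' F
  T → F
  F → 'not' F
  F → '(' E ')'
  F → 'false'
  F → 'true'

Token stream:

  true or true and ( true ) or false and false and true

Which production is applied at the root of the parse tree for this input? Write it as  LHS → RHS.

[E [E [E [T [F true]]] or [T [T [F true]] and [F ( [E [T [F true]]] )]]] or [T [T [T [F false]] and [F false]] and [F true]]]

E → E 'or' T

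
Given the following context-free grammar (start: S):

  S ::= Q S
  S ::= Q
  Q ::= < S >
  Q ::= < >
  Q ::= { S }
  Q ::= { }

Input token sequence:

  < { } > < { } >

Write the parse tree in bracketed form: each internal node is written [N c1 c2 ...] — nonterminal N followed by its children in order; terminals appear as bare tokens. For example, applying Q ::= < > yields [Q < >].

S
Q S
< S > S
< Q > S
< { } > S
< { } > Q
< { } > < S >
< { } > < Q >
< { } > < { } >

[S [Q < [S [Q { }]] >] [S [Q < [S [Q { }]] >]]]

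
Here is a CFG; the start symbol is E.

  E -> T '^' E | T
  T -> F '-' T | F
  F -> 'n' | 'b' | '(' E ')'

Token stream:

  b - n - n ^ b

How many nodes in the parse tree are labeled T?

[E [T [F b] - [T [F n] - [T [F n]]]] ^ [E [T [F b]]]]

4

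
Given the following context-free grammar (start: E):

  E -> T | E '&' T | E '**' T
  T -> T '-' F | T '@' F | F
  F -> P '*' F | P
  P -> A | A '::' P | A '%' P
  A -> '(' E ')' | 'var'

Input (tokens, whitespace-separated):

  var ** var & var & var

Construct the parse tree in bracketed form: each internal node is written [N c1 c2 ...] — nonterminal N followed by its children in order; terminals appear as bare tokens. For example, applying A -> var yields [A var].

[E [E [E [E [T [F [P [A var]]]]] ** [T [F [P [A var]]]]] & [T [F [P [A var]]]]] & [T [F [P [A var]]]]]

E
E & T
E & T & T
E ** T & T & T
T ** T & T & T
F ** T & T & T
P ** T & T & T
A ** T & T & T
var ** T & T & T
var ** F & T & T
var ** P & T & T
var ** A & T & T
var ** var & T & T
var ** var & F & T
var ** var & P & T
var ** var & A & T
var ** var & var & T
var ** var & var & F
var ** var & var & P
var ** var & var & A
var ** var & var & var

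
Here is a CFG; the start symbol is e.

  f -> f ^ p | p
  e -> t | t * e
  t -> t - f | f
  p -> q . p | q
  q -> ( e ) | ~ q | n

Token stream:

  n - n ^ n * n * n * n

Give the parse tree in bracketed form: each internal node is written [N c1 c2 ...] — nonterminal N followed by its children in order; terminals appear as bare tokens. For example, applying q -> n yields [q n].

[e [t [t [f [p [q n]]]] - [f [f [p [q n]]] ^ [p [q n]]]] * [e [t [f [p [q n]]]] * [e [t [f [p [q n]]]] * [e [t [f [p [q n]]]]]]]]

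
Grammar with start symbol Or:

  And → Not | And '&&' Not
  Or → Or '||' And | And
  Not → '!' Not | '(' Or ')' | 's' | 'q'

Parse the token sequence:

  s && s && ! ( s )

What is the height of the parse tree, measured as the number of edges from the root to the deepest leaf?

7

[Or [And [And [And [Not s]] && [Not s]] && [Not ! [Not ( [Or [And [Not s]]] )]]]]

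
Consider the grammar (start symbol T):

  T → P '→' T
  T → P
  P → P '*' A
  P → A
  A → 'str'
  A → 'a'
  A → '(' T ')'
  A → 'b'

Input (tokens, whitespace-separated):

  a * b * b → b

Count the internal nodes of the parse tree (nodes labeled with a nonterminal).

10

[T [P [P [P [A a]] * [A b]] * [A b]] → [T [P [A b]]]]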